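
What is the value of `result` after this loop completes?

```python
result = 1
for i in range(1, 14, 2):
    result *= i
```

Product of 1, 3, 5, ... up to 13
`result` takes the values: 1 → 3 → 15 → 105 → 945 → 10395 → 135135

Answer: 135135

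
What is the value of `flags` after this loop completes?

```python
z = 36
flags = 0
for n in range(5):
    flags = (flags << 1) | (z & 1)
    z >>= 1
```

Reverse lowest 5 bits of 36
`flags` takes the values: 0 → 1 → 2 → 4

Answer: 4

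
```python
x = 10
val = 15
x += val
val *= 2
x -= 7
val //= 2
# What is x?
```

Trace:
`x = 10` → x = 10
`val = 15` → val = 15
`x += val` → x = 25
`val *= 2` → val = 30
`x -= 7` → x = 18
`val //= 2` → val = 15
So x = 18

Answer: 18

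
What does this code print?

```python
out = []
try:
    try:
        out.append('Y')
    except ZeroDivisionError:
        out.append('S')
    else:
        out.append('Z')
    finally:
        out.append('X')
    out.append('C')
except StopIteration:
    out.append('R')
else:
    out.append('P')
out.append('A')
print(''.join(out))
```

Execution trace: 'Y' (inner try body, no exception) → 'Z' (inner else) → 'X' (inner finally) → 'C' (try body, no exception) → 'P' (else) → 'A' (after the try/except). Output: YZXCPA

Answer: YZXCPA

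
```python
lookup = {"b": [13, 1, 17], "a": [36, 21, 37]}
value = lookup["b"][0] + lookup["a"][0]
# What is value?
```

Trace:
`lookup = {"b": [13, 1, 17], "a": [36, 21, 37]}` → lookup = {'b': [13, 1, 17], 'a': [36, 21, 37]}
`value = lookup["b"][0] + lookup["a"][0]` → value = 49
So value = 49

Answer: 49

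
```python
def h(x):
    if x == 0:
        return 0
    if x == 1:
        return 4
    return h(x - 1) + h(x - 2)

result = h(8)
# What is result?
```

Build up from base cases: h(0)=0, h(1)=4, h(2)=4, h(3)=8, h(4)=12, h(5)=20, h(6)=32, ..., h(8)=84

Answer: 84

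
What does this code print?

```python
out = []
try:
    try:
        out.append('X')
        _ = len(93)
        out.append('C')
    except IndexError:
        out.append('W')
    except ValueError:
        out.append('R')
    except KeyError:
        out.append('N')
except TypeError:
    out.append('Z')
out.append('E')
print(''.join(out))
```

Execution trace: 'X' (try body) → 'Z' (outer except TypeError) → 'E' (after the try/except). Output: XZE

Answer: XZE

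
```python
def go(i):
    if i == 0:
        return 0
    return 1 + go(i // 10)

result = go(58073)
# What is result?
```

Count of digits of 58073: 5

Answer: 5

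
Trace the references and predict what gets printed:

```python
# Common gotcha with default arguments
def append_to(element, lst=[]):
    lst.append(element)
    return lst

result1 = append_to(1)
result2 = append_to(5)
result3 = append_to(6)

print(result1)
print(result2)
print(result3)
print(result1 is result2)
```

Key concept: mutable default argument gotcha.
Step by step:
`result1 = append_to(1)` → result1 = [1]
`result2 = append_to(5)` → result1 = [1, 5] (same object as result2); result2 = [1, 5] (same object as result1)
`result3 = append_to(6)` → result1 = [1, 5, 6] (same object as result2, result3); result2 = [1, 5, 6] (same object as result1, result3); result3 = [1, 5, 6] (same object as result1, result2)
`print(result1)` → prints [1, 5, 6]
`print(result2)` → prints [1, 5, 6]
`print(result3)` → prints [1, 5, 6]
`print(result1 is result2)` → prints True

Answer:
[1, 5, 6]
[1, 5, 6]
[1, 5, 6]
True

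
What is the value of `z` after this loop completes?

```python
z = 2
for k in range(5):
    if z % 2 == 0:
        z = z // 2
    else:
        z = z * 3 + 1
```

Collatz-style transformation from 2
`z` takes the values: 2 → 1 → 4 → 2 → 1 → 4

Answer: 4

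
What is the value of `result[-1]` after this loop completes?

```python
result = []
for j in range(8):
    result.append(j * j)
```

Last element of squares 0 to 7
`result` takes the values: [] → [0] → [0, 1] → [0, 1, 4] → [0, 1, 4, 9] → [0, 1, 4, 9, 16] → [0, 1, 4, 9, 16, 25] → [0, 1, 4, 9, 16, 25, 36] → [0, 1, 4, 9, 16, 25, 36, 49]
So `result[-1]` = 49

Answer: 49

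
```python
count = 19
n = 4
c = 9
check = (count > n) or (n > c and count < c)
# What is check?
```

Trace:
`count = 19` → count = 19
`n = 4` → n = 4
`c = 9` → c = 9
`check = (count > n) or (n > c and count < c)` → check = True
So check = True

Answer: True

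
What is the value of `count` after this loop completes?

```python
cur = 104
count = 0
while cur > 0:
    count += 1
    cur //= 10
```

Count digits by repeated division by 10
`count` takes the values: 0 → 1 → 2 → 3

Answer: 3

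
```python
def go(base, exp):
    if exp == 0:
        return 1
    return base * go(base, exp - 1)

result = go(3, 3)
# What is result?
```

go(3, 3) = 3 * 3 * 3 = 27

Answer: 27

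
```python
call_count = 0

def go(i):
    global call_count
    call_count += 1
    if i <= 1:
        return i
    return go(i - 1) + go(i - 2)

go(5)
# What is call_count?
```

Calls(i) = 1 + Calls(i-1) + Calls(i-2); Calls(0)=Calls(1)=1. For i=5 this gives 15.

Answer: 15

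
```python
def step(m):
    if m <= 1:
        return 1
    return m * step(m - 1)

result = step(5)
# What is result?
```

step(5) = 5 * 4 * 3 * 2 * 1 = 120

Answer: 120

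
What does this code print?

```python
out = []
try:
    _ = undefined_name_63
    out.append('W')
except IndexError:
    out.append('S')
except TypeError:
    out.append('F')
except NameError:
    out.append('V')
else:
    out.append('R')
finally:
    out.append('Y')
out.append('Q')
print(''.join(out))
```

Execution trace: 'V' (except NameError) → 'Y' (finally) → 'Q' (after the try/except). Output: VYQ

Answer: VYQ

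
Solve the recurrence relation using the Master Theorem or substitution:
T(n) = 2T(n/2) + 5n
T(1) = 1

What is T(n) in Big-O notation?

By Master Theorem: a=2, b=2, f(n)=5n. Since log_2(2) = 1 and f(n) = Θ(n^1), Case 2 applies. T(n) = O(n log n).

Answer: O(n log n)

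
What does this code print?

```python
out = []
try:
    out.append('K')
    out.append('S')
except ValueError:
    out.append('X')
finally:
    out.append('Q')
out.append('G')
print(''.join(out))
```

Execution trace: 'K' (try body) → 'S' (try body, no exception) → 'Q' (finally) → 'G' (after the try/except). Output: KSQG

Answer: KSQG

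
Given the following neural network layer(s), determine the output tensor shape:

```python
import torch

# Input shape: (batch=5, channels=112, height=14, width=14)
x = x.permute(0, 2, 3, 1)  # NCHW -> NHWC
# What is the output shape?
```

Input: (5, 112, 14, 14) -> Output: (5, 14, 14, 112)

Answer: (5, 14, 14, 112)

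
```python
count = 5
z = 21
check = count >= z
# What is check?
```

Trace:
`count = 5` → count = 5
`z = 21` → z = 21
`check = count >= z` → check = False
So check = False

Answer: False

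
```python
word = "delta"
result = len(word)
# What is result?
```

Trace:
`word = "delta"` → word = 'delta'
`result = len(word)` → result = 5
So result = 5

Answer: 5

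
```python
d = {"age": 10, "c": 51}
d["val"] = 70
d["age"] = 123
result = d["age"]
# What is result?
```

Trace:
`d = {"age": 10, "c": 51}` → d = {'age': 10, 'c': 51}
`d["val"] = 70` → d = {'age': 10, 'c': 51, 'val': 70}
`d["age"] = 123` → d = {'age': 123, 'c': 51, 'val': 70}
`result = d["age"]` → result = 123
So result = 123

Answer: 123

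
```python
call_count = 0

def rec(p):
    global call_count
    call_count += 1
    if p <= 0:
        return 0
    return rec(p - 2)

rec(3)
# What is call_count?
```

Linear recursion stepping by 2: 3 calls from p=3 down to ≤0.

Answer: 3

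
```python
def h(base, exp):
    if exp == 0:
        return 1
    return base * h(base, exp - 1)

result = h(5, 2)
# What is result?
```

h(5, 2) = 5 * 5 = 25

Answer: 25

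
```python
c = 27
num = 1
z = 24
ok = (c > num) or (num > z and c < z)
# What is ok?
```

Trace:
`c = 27` → c = 27
`num = 1` → num = 1
`z = 24` → z = 24
`ok = (c > num) or (num > z and c < z)` → ok = True
So ok = True

Answer: True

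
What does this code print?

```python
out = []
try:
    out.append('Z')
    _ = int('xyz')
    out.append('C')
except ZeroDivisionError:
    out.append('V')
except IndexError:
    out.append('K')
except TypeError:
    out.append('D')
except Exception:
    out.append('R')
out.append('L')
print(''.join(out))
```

Execution trace: 'Z' (try body) → 'R' (except Exception) → 'L' (after the try/except). Output: ZRL

Answer: ZRL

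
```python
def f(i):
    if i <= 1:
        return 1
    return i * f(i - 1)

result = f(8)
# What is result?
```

f(8) = 8 * 7 * 6 * 5 * 4 * 3 * 2 * 1 = 40320

Answer: 40320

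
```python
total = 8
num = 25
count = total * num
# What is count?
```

Trace:
`total = 8` → total = 8
`num = 25` → num = 25
`count = total * num` → count = 200
So count = 200

Answer: 200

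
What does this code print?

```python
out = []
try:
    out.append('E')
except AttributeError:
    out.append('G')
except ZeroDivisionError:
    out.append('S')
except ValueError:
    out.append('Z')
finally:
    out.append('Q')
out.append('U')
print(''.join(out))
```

Execution trace: 'E' (try body, no exception) → 'Q' (finally) → 'U' (after the try/except). Output: EQU

Answer: EQU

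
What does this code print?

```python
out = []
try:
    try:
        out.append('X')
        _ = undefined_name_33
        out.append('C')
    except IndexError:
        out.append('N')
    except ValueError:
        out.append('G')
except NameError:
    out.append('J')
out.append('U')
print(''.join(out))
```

Execution trace: 'X' (try body) → 'J' (outer except NameError) → 'U' (after the try/except). Output: XJU

Answer: XJU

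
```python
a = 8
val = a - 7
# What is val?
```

Trace:
`a = 8` → a = 8
`val = a - 7` → val = 1
So val = 1

Answer: 1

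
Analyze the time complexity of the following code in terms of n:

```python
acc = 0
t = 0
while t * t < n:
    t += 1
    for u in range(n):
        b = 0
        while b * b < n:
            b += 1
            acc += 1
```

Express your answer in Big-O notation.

Each loop level contributes: √n × n × √n. Multiplying the contributions gives O(n^2).

Answer: O(n^2)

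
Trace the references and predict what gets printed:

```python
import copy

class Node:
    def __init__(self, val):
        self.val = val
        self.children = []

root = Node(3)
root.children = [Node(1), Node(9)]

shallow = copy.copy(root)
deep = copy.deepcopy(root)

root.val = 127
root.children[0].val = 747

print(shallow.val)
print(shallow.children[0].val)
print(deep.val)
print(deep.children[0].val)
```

Key concept: deep copy with custom objects.
Step by step:
`root = Node(3)` → root = Node(val=3, children=[])
`root.children = [Node(1), Node(9)]` → root = Node(val=3, children=[Node(val=1, children=[]), Node(val=9, children=[])])
`shallow = copy.copy(root)` → shallow = Node(val=3, children=[Node(val=1, children=[]), Node(val=9, children=[])])
`deep = copy.deepcopy(root)` → deep = Node(val=3, children=[Node(val=1, children=[]), Node(val=9, children=[])])
`root.val = 127` → root = Node(val=127, children=[Node(val=1, children=[]), Node(val=9, children=[])])
`root.children[0].val = 747` → root = Node(val=127, children=[Node(val=747, children=[]), Node(val=9, children=[])]); shallow = Node(val=3, children=[Node(val=747, children=[]), Node(val=9, children=[])])
`print(shallow.val)` → prints 3
`print(shallow.children[0].val)` → prints 747
`print(deep.val)` → prints 3
`print(deep.children[0].val)` → prints 1

Answer:
3
747
3
1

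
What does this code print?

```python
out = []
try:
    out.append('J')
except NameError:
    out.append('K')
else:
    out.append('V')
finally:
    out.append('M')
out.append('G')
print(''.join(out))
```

Execution trace: 'J' (try body, no exception) → 'V' (else) → 'M' (finally) → 'G' (after the try/except). Output: JVMG

Answer: JVMG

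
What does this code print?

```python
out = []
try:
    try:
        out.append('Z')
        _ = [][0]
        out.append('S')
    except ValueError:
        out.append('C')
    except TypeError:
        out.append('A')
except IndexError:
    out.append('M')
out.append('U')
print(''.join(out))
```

Execution trace: 'Z' (try body) → 'M' (outer except IndexError) → 'U' (after the try/except). Output: ZMU

Answer: ZMU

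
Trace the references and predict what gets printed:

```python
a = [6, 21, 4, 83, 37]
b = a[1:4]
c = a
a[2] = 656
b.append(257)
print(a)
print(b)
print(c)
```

Key concept: slice vs alias.
Step by step:
`a = [6, 21, 4, 83, 37]` → a = [6, 21, 4, 83, 37]
`b = a[1:4]` → b = [21, 4, 83]
`c = a` → c = [6, 21, 4, 83, 37] (same object as a)
`a[2] = 656` → a = [6, 21, 656, 83, 37] (same object as c); c = [6, 21, 656, 83, 37] (same object as a)
`b.append(257)` → b = [21, 4, 83, 257]
`print(a)` → prints [6, 21, 656, 83, 37]
`print(b)` → prints [21, 4, 83, 257]
`print(c)` → prints [6, 21, 656, 83, 37]

Answer:
[6, 21, 656, 83, 37]
[21, 4, 83, 257]
[6, 21, 656, 83, 37]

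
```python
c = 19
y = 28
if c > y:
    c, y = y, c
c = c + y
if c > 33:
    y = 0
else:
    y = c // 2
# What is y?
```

Trace:
`c = 19` → c = 19
`y = 28` → y = 28
`if c > y: ...` → c > y is False → no variable changes
`c = c + y` → c = 47
`if c > 33: ...` → c > 33 is True → y = 0
So y = 0

Answer: 0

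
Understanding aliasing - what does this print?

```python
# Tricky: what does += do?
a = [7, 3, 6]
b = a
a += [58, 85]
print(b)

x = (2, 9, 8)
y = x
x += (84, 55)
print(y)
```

Key concept: += behavior differs for mutable vs immutable.
Step by step:
`a = [7, 3, 6]` → a = [7, 3, 6]
`b = a` → b = [7, 3, 6] (same object as a)
`a += [58, 85]` → a = [7, 3, 6, 58, 85] (same object as b); b = [7, 3, 6, 58, 85] (same object as a)
`print(b)` → prints [7, 3, 6, 58, 85]
`x = (2, 9, 8)` → x = (2, 9, 8)
`y = x` → y = (2, 9, 8)
`x += (84, 55)` → x = (2, 9, 8, 84, 55)
`print(y)` → prints (2, 9, 8)

Answer:
[7, 3, 6, 58, 85]
(2, 9, 8)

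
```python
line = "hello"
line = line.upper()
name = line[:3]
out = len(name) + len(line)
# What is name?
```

Trace:
`line = "hello"` → line = 'hello'
`line = line.upper()` → line = 'HELLO'
`name = line[:3]` → name = 'HEL'
`out = len(name) + len(line)` → out = 8
So name = 'HEL'

Answer: 'HEL'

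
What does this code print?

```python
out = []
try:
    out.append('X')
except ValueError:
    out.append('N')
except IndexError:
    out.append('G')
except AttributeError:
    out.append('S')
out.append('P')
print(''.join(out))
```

Execution trace: 'X' (try body, no exception) → 'P' (after the try/except). Output: XP

Answer: XP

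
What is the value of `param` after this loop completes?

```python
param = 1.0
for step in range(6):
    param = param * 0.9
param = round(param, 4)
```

Exponential decay: 1.0 * 0.9^6
`param` takes the values: 1.0 → 0.9 → 0.81 → 0.729 → 0.6561 → 0.59049 → 0.531441 → 0.5314

Answer: 0.5314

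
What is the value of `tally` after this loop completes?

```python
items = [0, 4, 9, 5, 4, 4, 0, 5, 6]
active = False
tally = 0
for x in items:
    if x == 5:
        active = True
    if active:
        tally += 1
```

Count elements after first 5 in [0, 4, 9, 5, 4, 4, 0, 5, 6]
`tally` takes the values: 0 → 1 → 2 → 3 → 4 → 5 → 6

Answer: 6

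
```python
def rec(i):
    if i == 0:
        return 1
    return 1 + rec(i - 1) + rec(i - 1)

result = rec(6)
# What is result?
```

rec(i) = 1 + 2·rec(i-1), rec(0)=1. Closed form: (1+1)·2^6 - 1 = 127.

Answer: 127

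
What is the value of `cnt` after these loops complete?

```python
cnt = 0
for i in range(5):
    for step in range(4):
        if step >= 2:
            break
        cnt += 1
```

Inner breaks at 2, outer runs 5 times
`cnt` takes the values: 0 → 1 → 2 → 3 → 4 → 5 → 6 → 7 → 8 → 9 → 10

Answer: 10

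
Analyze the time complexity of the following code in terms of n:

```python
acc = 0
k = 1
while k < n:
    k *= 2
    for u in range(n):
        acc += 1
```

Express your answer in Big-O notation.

Each loop level contributes: log n × n. Multiplying the contributions gives O(n log n).

Answer: O(n log n)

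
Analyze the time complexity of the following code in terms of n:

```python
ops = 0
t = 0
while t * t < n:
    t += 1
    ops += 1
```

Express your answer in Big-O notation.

Each loop level contributes: √n. Multiplying the contributions gives O(√n).

Answer: O(√n)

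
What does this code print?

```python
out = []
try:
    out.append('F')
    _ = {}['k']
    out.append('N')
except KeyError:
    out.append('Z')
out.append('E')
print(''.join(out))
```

Execution trace: 'F' (try body) → 'Z' (except KeyError) → 'E' (after the try/except). Output: FZE

Answer: FZE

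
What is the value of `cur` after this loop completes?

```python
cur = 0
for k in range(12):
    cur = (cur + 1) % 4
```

Increment mod 4, 12 times = 0
`cur` takes the values: 0 → 1 → 2 → 3 → 0 → 1 → 2 → 3 → 0 → 1 → 2 → 3 → 0

Answer: 0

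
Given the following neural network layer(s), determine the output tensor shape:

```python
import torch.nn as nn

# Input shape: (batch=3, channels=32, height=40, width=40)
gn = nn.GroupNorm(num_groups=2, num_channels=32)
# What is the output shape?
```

Input: (3, 32, 40, 40) -> Output: (3, 32, 40, 40)

Answer: (3, 32, 40, 40)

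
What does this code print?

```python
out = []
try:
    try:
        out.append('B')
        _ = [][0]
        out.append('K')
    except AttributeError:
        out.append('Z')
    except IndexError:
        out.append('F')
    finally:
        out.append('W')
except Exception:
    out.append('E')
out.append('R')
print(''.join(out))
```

Execution trace: 'B' (inner try body) → 'F' (inner except IndexError) → 'W' (inner finally) → 'R' (after the try/except). Output: BFWR

Answer: BFWR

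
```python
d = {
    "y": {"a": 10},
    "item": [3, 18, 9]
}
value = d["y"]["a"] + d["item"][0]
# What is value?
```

Trace:
`d = { ...` → d = {'y': {'a': 10}, 'item': [3, 18, 9]}
`value = d["y"]["a"] + d["item"][0]` → value = 13
So value = 13

Answer: 13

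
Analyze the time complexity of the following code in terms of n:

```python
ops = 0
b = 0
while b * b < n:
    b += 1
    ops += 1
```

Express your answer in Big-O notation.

Each loop level contributes: √n. Multiplying the contributions gives O(√n).

Answer: O(√n)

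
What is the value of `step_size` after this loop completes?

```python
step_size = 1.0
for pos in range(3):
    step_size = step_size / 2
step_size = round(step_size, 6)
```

Halving LR 3 times: 1 / 2^3
`step_size` takes the values: 1.0 → 0.5 → 0.25 → 0.125

Answer: 0.125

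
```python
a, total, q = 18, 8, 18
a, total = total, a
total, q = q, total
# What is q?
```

Trace:
`a, total, q = 18, 8, 18` → a = 18; total = 8; q = 18
`a, total = total, a` → a = 8; total = 18
`total, q = q, total` → total = 18; q = 18
So q = 18

Answer: 18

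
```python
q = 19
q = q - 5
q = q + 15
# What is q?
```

Trace:
`q = 19` → q = 19
`q = q - 5` → q = 14
`q = q + 15` → q = 29
So q = 29

Answer: 29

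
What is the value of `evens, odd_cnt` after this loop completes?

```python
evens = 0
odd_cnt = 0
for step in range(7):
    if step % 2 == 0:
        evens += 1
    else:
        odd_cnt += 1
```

Count evens and odds in range(7)
`evens, odd_cnt` takes the values: (0, 0) → (1, 0) → (1, 1) → (2, 1) → (2, 2) → (3, 2) → (3, 3) → (4, 3)

Answer: 4, 3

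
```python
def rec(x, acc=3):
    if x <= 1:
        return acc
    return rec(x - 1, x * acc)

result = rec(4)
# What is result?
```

Accumulator trace (n, acc): (4, 3) -> (3, 12) -> (2, 36) -> (1, 72) -> return 72

Answer: 72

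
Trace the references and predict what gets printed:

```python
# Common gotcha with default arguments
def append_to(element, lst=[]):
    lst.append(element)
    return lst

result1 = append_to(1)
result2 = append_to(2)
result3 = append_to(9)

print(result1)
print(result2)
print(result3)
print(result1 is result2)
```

Key concept: mutable default argument gotcha.
Step by step:
`result1 = append_to(1)` → result1 = [1]
`result2 = append_to(2)` → result1 = [1, 2] (same object as result2); result2 = [1, 2] (same object as result1)
`result3 = append_to(9)` → result1 = [1, 2, 9] (same object as result2, result3); result2 = [1, 2, 9] (same object as result1, result3); result3 = [1, 2, 9] (same object as result1, result2)
`print(result1)` → prints [1, 2, 9]
`print(result2)` → prints [1, 2, 9]
`print(result3)` → prints [1, 2, 9]
`print(result1 is result2)` → prints True

Answer:
[1, 2, 9]
[1, 2, 9]
[1, 2, 9]
True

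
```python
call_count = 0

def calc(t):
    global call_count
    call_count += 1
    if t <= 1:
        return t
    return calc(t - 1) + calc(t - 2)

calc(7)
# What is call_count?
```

Calls(t) = 1 + Calls(t-1) + Calls(t-2); Calls(0)=Calls(1)=1. For t=7 this gives 41.

Answer: 41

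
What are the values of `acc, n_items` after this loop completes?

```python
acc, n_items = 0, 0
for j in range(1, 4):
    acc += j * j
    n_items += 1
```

Sum of squares and count
`acc, n_items` takes the values: (0, 0) → (1, 0) → (1, 1) → (5, 1) → (5, 2) → (14, 2) → (14, 3)

Answer: 14, 3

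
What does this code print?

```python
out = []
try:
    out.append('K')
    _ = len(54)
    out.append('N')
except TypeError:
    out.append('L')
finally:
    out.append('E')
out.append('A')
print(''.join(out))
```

Execution trace: 'K' (try body) → 'L' (except TypeError) → 'E' (finally) → 'A' (after the try/except). Output: KLEA

Answer: KLEA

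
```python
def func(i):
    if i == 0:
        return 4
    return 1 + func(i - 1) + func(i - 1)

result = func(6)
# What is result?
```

func(i) = 1 + 2·func(i-1), func(0)=4. Closed form: (4+1)·2^6 - 1 = 319.

Answer: 319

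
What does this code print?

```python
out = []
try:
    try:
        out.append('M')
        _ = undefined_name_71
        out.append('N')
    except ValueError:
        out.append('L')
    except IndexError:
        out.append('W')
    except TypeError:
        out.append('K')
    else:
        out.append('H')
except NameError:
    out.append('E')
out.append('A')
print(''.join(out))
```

Execution trace: 'M' (try body) → 'E' (outer except NameError) → 'A' (after the try/except). Output: MEA

Answer: MEA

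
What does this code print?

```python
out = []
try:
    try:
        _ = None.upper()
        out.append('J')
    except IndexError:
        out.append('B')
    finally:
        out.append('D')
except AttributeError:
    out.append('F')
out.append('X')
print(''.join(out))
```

Execution trace: 'D' (finally) → 'F' (outer except AttributeError) → 'X' (after the try/except). Output: DFX

Answer: DFX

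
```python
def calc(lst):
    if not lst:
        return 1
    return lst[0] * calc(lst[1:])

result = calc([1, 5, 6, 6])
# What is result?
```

Product over [1, 5, 6, 6] = 1 * 5 * 6 * 6 = 180

Answer: 180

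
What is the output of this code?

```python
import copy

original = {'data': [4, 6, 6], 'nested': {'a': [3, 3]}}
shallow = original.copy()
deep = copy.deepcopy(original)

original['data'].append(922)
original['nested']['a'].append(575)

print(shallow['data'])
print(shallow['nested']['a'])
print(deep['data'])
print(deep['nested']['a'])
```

Key concept: comparing shallow vs deep copy.
Step by step:
`original = {'data': [4, 6, 6], 'nested': {'a': [3, 3]}}` → original = {'data': [4, 6, 6], 'nested': {'a': [3, 3]}}
`shallow = original.copy()` → shallow = {'data': [4, 6, 6], 'nested': {'a': [3, 3]}}
`deep = copy.deepcopy(original)` → deep = {'data': [4, 6, 6], 'nested': {'a': [3, 3]}}
`original['data'].append(922)` → original = {'data': [4, 6, 6, 922], 'nested': {'a': [3, 3]}}; shallow = {'data': [4, 6, 6, 922], 'nested': {'a': [3, 3]}}
`original['nested']['a'].append(575)` → original = {'data': [4, 6, 6, 922], 'nested': {'a': [3, 3, 575]}}; shallow = {'data': [4, 6, 6, 922], 'nested': {'a': [3, 3, 575]}}
`print(shallow['data'])` → prints [4, 6, 6, 922]
`print(shallow['nested']['a'])` → prints [3, 3, 575]
`print(deep['data'])` → prints [4, 6, 6]
`print(deep['nested']['a'])` → prints [3, 3]

Answer:
[4, 6, 6, 922]
[3, 3, 575]
[4, 6, 6]
[3, 3]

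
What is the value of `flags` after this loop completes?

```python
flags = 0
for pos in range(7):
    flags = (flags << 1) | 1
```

Build 7 consecutive 1-bits: 0b1111111
`flags` takes the values: 0 → 1 → 3 → 7 → 15 → 31 → 63 → 127

Answer: 127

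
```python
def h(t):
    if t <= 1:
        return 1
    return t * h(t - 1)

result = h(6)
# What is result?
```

h(6) = 6 * 5 * 4 * 3 * 2 * 1 = 720

Answer: 720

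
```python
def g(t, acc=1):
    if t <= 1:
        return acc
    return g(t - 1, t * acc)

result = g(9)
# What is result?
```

Accumulator trace (n, acc): (9, 1) -> (8, 9) -> (7, 72) -> (6, 504) -> (5, 3024) -> (4, 15120) -> (3, 60480) -> (2, 181440) -> (1, 362880) -> return 362880

Answer: 362880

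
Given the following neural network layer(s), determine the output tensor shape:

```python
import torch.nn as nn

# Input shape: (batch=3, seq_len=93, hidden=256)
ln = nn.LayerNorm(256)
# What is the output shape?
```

Input: (3, 93, 256) -> Output: (3, 93, 256)

Answer: (3, 93, 256)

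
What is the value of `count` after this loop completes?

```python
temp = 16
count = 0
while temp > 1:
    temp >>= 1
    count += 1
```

Count right shifts until 1
`count` takes the values: 0 → 1 → 2 → 3 → 4

Answer: 4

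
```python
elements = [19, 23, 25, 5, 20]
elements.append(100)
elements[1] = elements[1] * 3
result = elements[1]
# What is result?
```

Trace:
`elements = [19, 23, 25, 5, 20]` → elements = [19, 23, 25, 5, 20]
`elements.append(100)` → elements = [19, 23, 25, 5, 20, 100]
`elements[1] = elements[1] * 3` → elements = [19, 69, 25, 5, 20, 100]
`result = elements[1]` → result = 69
So result = 69

Answer: 69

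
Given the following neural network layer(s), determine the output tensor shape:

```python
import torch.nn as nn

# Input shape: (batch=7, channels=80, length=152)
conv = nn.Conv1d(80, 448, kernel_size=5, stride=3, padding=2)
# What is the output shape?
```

Input: (7, 80, 152) -> Output: (7, 448, 51)

Answer: (7, 448, 51)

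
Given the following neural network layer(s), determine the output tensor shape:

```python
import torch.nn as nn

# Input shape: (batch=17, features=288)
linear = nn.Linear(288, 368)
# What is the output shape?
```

Input: (17, 288) -> Output: (17, 368)

Answer: (17, 368)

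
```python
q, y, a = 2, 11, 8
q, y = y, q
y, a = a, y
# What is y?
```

Trace:
`q, y, a = 2, 11, 8` → q = 2; y = 11; a = 8
`q, y = y, q` → q = 11; y = 2
`y, a = a, y` → y = 8; a = 2
So y = 8

Answer: 8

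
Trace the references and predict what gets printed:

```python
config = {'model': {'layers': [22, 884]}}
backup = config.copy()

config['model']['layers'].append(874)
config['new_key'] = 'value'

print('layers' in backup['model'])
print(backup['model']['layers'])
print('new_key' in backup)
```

Key concept: shallow copy gotcha with nested dict.
Step by step:
`config = {'model': {'layers': [22, 884]}}` → config = {'model': {'layers': [22, 884]}}
`backup = config.copy()` → backup = {'model': {'layers': [22, 884]}}
`config['model']['layers'].append(874)` → config = {'model': {'layers': [22, 884, 874]}}; backup = {'model': {'layers': [22, 884, 874]}}
`config['new_key'] = 'value'` → config = {'model': {'layers': [22, 884, 874]}, 'new_key': 'value'}
`print('layers' in backup['model'])` → prints True
`print(backup['model']['layers'])` → prints [22, 884, 874]
`print('new_key' in backup)` → prints False

Answer:
True
[22, 884, 874]
False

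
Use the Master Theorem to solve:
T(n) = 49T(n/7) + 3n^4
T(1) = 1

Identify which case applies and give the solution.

a=49, b=7, f(n)=3n^4. log_7(49) = 2. Since c=4 > 2 and the regularity condition holds (49(n/7)^4 = (49/7^4)n^4 with 49/7^4 < 1), Case 3 applies: T(n) = Θ(f(n)) = O(n^4).

Answer: O(n^4) - Case 3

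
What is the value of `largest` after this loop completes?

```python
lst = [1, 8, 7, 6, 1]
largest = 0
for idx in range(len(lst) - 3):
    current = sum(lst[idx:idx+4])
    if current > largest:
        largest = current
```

Max sum of 4-element window in [1, 8, 7, 6, 1]
`largest` takes the values: 0 → 22

Answer: 22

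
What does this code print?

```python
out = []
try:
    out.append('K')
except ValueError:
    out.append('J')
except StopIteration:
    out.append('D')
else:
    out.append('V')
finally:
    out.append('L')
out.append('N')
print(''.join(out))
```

Execution trace: 'K' (try body, no exception) → 'V' (else) → 'L' (finally) → 'N' (after the try/except). Output: KVLN

Answer: KVLN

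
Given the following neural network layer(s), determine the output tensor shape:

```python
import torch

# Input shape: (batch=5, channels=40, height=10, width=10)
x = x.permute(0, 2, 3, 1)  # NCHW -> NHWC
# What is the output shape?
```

Input: (5, 40, 10, 10) -> Output: (5, 10, 10, 40)

Answer: (5, 10, 10, 40)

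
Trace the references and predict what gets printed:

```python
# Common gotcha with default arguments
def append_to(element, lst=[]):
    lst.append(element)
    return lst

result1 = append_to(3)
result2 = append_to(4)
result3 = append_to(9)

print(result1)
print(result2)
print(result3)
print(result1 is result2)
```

Key concept: mutable default argument gotcha.
Step by step:
`result1 = append_to(3)` → result1 = [3]
`result2 = append_to(4)` → result1 = [3, 4] (same object as result2); result2 = [3, 4] (same object as result1)
`result3 = append_to(9)` → result1 = [3, 4, 9] (same object as result2, result3); result2 = [3, 4, 9] (same object as result1, result3); result3 = [3, 4, 9] (same object as result1, result2)
`print(result1)` → prints [3, 4, 9]
`print(result2)` → prints [3, 4, 9]
`print(result3)` → prints [3, 4, 9]
`print(result1 is result2)` → prints True

Answer:
[3, 4, 9]
[3, 4, 9]
[3, 4, 9]
True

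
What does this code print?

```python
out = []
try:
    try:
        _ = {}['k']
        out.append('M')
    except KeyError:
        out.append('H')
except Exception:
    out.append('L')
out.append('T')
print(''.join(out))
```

Execution trace: 'H' (inner except KeyError) → 'T' (after the try/except). Output: HT

Answer: HT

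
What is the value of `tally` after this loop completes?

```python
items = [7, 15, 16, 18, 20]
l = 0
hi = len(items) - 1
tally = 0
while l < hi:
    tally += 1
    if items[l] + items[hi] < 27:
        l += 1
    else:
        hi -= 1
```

Steps to find pair summing to 27
`tally` takes the values: 0 → 1 → 2 → 3 → 4

Answer: 4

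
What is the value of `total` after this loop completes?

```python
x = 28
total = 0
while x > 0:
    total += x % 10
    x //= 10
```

Sum digits of 28
`total` takes the values: 0 → 8 → 10

Answer: 10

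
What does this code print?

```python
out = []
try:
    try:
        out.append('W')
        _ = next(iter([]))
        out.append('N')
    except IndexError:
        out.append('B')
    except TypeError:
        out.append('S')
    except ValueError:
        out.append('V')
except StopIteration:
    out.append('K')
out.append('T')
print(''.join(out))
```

Execution trace: 'W' (try body) → 'K' (outer except StopIteration) → 'T' (after the try/except). Output: WKT

Answer: WKT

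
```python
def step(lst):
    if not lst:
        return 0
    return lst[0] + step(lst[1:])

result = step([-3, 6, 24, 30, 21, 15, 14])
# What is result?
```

(-3) + 6 + 24 + 30 + 21 + 15 + 14 + 0 = 107

Answer: 107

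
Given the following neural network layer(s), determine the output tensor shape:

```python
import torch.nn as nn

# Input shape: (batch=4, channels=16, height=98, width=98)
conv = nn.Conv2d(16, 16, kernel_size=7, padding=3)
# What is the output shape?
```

Input: (4, 16, 98, 98) -> Output: (4, 16, 98, 98)

Answer: (4, 16, 98, 98)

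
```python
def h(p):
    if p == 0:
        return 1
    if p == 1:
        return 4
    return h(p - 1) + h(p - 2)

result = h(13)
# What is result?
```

Build up from base cases: h(0)=1, h(1)=4, h(2)=5, h(3)=9, h(4)=14, h(5)=23, h(6)=37, ..., h(13)=1076

Answer: 1076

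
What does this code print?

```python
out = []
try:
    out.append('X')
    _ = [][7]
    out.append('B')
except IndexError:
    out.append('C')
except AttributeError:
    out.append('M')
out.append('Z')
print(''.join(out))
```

Execution trace: 'X' (try body) → 'C' (except IndexError) → 'Z' (after the try/except). Output: XCZ

Answer: XCZ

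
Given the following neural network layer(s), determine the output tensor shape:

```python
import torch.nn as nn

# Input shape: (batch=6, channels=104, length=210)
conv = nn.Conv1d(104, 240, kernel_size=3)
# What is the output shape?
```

Input: (6, 104, 210) -> Output: (6, 240, 208)

Answer: (6, 240, 208)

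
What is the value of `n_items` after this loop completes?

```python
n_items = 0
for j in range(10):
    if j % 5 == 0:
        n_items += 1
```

Count numbers divisible by 5 in range(10)
`n_items` takes the values: 0 → 1 → 2

Answer: 2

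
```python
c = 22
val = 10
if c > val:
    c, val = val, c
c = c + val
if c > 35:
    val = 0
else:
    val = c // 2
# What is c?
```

Trace:
`c = 22` → c = 22
`val = 10` → val = 10
`if c > val: ...` → c > val is True → c = 10; val = 22
`c = c + val` → c = 32
`if c > 35: ...` → c > 35 is False, take else branch → val = 16
So c = 32

Answer: 32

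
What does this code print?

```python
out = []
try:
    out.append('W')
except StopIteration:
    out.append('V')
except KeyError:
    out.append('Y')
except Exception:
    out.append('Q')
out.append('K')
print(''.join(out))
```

Execution trace: 'W' (try body, no exception) → 'K' (after the try/except). Output: WK

Answer: WK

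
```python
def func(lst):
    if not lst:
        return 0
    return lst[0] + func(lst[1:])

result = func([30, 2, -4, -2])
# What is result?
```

30 + 2 + (-4) + (-2) + 0 = 26

Answer: 26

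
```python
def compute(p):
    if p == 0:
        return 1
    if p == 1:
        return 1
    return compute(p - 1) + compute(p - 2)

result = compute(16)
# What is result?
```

Build up from base cases: compute(0)=1, compute(1)=1, compute(2)=2, compute(3)=3, compute(4)=5, compute(5)=8, compute(6)=13, ..., compute(16)=1597

Answer: 1597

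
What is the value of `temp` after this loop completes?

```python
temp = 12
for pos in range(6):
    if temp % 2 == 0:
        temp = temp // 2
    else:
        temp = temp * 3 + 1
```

Collatz-style transformation from 12
`temp` takes the values: 12 → 6 → 3 → 10 → 5 → 16 → 8

Answer: 8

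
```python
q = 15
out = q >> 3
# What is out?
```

Trace:
`q = 15` → q = 15
`out = q >> 3` → out = 1
So out = 1

Answer: 1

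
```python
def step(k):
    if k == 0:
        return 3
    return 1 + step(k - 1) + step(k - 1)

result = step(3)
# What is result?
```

step(k) = 1 + 2·step(k-1), step(0)=3. Closed form: (3+1)·2^3 - 1 = 31.

Answer: 31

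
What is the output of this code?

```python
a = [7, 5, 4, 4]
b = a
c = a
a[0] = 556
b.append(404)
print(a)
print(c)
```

Key concept: multiple aliases.
Step by step:
`a = [7, 5, 4, 4]` → a = [7, 5, 4, 4]
`b = a` → b = [7, 5, 4, 4] (same object as a)
`c = a` → c = [7, 5, 4, 4] (same object as a, b)
`a[0] = 556` → a = [556, 5, 4, 4] (same object as b, c); b = [556, 5, 4, 4] (same object as a, c); c = [556, 5, 4, 4] (same object as a, b)
`b.append(404)` → a = [556, 5, 4, 4, 404] (same object as b, c); b = [556, 5, 4, 4, 404] (same object as a, c); c = [556, 5, 4, 4, 404] (same object as a, b)
`print(a)` → prints [556, 5, 4, 4, 404]
`print(c)` → prints [556, 5, 4, 4, 404]

Answer:
[556, 5, 4, 4, 404]
[556, 5, 4, 4, 404]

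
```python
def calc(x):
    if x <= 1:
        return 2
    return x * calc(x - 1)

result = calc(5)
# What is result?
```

calc(5) = 5 * 4 * 3 * 2 * 2 = 240

Answer: 240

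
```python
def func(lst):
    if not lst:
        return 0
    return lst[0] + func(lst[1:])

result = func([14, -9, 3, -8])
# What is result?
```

14 + (-9) + 3 + (-8) + 0 = 0

Answer: 0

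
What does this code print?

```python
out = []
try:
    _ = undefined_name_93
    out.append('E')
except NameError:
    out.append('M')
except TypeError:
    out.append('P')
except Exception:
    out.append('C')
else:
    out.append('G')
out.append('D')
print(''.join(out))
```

Execution trace: 'M' (except NameError) → 'D' (after the try/except). Output: MD

Answer: MD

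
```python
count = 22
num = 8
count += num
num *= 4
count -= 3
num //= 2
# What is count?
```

Trace:
`count = 22` → count = 22
`num = 8` → num = 8
`count += num` → count = 30
`num *= 4` → num = 32
`count -= 3` → count = 27
`num //= 2` → num = 16
So count = 27

Answer: 27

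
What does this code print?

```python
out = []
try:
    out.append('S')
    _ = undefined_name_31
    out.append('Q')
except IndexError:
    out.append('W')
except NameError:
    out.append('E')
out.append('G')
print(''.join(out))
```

Execution trace: 'S' (try body) → 'E' (except NameError) → 'G' (after the try/except). Output: SEG

Answer: SEG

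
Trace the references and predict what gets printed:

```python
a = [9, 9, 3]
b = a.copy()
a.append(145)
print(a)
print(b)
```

Key concept: list.copy() creates independent copy.
Step by step:
`a = [9, 9, 3]` → a = [9, 9, 3]
`b = a.copy()` → b = [9, 9, 3]
`a.append(145)` → a = [9, 9, 3, 145]
`print(a)` → prints [9, 9, 3, 145]
`print(b)` → prints [9, 9, 3]

Answer:
[9, 9, 3, 145]
[9, 9, 3]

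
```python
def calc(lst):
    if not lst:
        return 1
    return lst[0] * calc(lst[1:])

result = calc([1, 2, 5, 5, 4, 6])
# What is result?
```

Product over [1, 2, 5, 5, 4, 6] = 1 * 2 * 5 * 5 * 4 * 6 = 1200

Answer: 1200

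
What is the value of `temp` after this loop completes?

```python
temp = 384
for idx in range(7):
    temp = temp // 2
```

Halve 7 times: 384 // 2^7 = 3
`temp` takes the values: 384 → 192 → 96 → 48 → 24 → 12 → 6 → 3

Answer: 3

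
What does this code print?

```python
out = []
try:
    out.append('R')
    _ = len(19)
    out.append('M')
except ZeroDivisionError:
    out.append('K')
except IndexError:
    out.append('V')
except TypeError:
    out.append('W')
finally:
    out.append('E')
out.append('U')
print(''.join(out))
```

Execution trace: 'R' (try body) → 'W' (except TypeError) → 'E' (finally) → 'U' (after the try/except). Output: RWEU

Answer: RWEU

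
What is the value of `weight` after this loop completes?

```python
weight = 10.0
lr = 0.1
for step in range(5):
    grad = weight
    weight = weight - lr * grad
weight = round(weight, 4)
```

Gradient descent: w = 10.0 * (1 - 0.1)^5
`weight` takes the values: 10.0 → 9.0 → 8.1 → 7.29 → 6.561 → 5.9049

Answer: 5.9049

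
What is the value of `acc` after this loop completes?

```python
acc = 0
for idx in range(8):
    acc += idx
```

Sum of 0 to 7 = 28
`acc` takes the values: 0 → 1 → 3 → 6 → 10 → 15 → 21 → 28

Answer: 28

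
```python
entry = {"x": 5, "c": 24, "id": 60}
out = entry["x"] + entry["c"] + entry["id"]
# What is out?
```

Trace:
`entry = {"x": 5, "c": 24, "id": 60}` → entry = {'x': 5, 'c': 24, 'id': 60}
`out = entry["x"] + entry["c"] + entry["id"]` → out = 89
So out = 89

Answer: 89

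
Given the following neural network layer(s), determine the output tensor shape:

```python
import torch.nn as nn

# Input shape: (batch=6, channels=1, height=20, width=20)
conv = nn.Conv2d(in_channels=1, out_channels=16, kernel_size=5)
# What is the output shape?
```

Input: (6, 1, 20, 20) -> Output: (6, 16, 16, 16)

Answer: (6, 16, 16, 16)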